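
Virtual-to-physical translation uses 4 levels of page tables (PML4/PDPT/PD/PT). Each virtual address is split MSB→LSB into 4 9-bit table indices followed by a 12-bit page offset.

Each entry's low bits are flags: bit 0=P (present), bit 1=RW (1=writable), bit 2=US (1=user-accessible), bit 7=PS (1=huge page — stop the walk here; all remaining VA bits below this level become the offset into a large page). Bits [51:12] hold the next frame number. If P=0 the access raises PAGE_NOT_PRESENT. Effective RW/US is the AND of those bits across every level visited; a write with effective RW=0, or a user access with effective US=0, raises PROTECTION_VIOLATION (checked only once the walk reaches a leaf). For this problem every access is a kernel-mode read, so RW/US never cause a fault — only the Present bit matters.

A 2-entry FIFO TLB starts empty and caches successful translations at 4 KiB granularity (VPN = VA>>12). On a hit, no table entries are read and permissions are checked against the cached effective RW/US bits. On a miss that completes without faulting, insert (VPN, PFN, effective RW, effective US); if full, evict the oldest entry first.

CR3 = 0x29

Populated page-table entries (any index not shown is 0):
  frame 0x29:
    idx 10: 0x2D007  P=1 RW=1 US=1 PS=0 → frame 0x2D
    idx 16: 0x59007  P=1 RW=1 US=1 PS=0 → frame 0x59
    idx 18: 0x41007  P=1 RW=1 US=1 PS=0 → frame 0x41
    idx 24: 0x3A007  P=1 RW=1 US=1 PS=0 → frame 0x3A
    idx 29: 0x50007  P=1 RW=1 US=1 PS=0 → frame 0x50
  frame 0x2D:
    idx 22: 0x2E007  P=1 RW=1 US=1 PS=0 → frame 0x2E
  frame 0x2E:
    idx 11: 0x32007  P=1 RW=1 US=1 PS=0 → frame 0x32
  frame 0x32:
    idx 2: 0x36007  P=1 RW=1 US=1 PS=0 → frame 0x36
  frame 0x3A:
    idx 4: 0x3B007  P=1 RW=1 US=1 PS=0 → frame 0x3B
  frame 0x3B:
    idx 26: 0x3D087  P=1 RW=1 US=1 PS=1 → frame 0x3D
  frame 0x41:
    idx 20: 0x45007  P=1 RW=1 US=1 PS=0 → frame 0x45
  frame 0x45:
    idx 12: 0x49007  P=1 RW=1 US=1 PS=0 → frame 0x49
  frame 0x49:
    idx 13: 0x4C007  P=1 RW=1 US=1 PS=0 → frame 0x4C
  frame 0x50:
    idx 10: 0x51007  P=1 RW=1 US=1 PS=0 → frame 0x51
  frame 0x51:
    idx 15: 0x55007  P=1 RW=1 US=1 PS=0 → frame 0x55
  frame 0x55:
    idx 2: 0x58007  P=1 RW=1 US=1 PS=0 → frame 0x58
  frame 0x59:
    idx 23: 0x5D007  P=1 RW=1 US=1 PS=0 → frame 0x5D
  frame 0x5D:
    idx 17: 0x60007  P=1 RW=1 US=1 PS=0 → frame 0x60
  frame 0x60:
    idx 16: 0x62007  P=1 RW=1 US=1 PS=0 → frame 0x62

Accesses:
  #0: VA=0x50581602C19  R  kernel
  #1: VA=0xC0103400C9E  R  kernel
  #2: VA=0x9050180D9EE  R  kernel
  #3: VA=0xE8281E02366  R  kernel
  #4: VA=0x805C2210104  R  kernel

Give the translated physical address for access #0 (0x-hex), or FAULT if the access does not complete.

Walk each access:
#0 VA=0x50581602C19 (r,kernel):
  L0: frame=0x29 idx=10 entry=0x2D007 [P=1 RW=1 US=1 PS=0]
  L1: frame=0x2D idx=22 entry=0x2E007 [P=1 RW=1 US=1 PS=0]
  L2: frame=0x2E idx=11 entry=0x32007 [P=1 RW=1 US=1 PS=0]
  L3: frame=0x32 idx=2 entry=0x36007 [P=1 RW=1 US=1 PS=0]
  ✓ 0x36C19  — 4 lookups
#1 VA=0xC0103400C9E (r,kernel):
  L0: frame=0x29 idx=24 entry=0x3A007 [P=1 RW=1 US=1 PS=0]
  L1: frame=0x3A idx=4 entry=0x3B007 [P=1 RW=1 US=1 PS=0]
  L2: frame=0x3B idx=26 entry=0x3D087 [P=1 RW=1 US=1 PS=1]
  ✓ 0x3DC9E (huge @L2)  — 3 lookups
#2 VA=0x9050180D9EE (r,kernel):
  L0: frame=0x29 idx=18 entry=0x41007 [P=1 RW=1 US=1 PS=0]
  L1: frame=0x41 idx=20 entry=0x45007 [P=1 RW=1 US=1 PS=0]
  L2: frame=0x45 idx=12 entry=0x49007 [P=1 RW=1 US=1 PS=0]
  L3: frame=0x49 idx=13 entry=0x4C007 [P=1 RW=1 US=1 PS=0]
  ✓ 0x4C9EE  — 4 lookups
#3 VA=0xE8281E02366 (r,kernel):
  L0: frame=0x29 idx=29 entry=0x50007 [P=1 RW=1 US=1 PS=0]
  L1: frame=0x50 idx=10 entry=0x51007 [P=1 RW=1 US=1 PS=0]
  L2: frame=0x51 idx=15 entry=0x55007 [P=1 RW=1 US=1 PS=0]
  L3: frame=0x55 idx=2 entry=0x58007 [P=1 RW=1 US=1 PS=0]
  ✓ 0x58366  — 4 lookups
#4 VA=0x805C2210104 (r,kernel):
  L0: frame=0x29 idx=16 entry=0x59007 [P=1 RW=1 US=1 PS=0]
  L1: frame=0x59 idx=23 entry=0x5D007 [P=1 RW=1 US=1 PS=0]
  L2: frame=0x5D idx=17 entry=0x60007 [P=1 RW=1 US=1 PS=0]
  L3: frame=0x60 idx=16 entry=0x62007 [P=1 RW=1 US=1 PS=0]
  ✓ 0x62104  — 4 lookups

Access #0 PA: 0x36C19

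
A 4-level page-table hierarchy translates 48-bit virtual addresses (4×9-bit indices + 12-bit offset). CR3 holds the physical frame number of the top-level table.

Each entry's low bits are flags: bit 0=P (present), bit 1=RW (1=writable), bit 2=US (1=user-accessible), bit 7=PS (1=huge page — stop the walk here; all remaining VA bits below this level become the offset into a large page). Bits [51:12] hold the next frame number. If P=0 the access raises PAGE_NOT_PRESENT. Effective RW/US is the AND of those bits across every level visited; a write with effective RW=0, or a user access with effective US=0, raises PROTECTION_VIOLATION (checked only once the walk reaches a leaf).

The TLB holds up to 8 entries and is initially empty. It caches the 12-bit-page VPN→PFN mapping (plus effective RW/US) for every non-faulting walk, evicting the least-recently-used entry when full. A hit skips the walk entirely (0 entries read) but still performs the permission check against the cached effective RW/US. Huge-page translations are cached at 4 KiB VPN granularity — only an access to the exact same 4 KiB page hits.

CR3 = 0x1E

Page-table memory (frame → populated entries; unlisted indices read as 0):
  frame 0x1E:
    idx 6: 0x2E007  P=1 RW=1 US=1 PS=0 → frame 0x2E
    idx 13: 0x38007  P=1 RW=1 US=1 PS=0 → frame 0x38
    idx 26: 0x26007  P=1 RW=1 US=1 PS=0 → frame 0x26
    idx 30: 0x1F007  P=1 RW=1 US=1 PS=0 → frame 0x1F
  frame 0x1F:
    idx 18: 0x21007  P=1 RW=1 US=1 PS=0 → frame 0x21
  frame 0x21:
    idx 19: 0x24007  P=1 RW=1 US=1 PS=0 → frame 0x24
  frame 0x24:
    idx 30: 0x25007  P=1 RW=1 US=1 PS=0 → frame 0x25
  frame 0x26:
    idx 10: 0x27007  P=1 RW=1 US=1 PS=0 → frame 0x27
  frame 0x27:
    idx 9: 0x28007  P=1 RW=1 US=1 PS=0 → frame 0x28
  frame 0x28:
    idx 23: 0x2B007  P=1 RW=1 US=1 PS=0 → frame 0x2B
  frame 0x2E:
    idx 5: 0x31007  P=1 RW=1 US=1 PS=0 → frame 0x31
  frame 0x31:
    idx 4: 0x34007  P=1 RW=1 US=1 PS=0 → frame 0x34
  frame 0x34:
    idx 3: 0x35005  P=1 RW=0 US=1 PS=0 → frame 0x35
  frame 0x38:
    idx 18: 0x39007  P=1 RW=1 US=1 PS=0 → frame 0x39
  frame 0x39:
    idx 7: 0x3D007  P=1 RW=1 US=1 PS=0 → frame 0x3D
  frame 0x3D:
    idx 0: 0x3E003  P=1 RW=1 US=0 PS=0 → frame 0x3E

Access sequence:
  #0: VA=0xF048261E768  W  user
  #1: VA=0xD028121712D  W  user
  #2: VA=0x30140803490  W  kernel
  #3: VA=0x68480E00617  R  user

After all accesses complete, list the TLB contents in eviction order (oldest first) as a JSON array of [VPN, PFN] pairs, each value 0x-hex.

Per-access translation:
#0 VA=0xF048261E768 (w,user):
  [0] read 0x1E idx=30: raw=0x1F007 flags P=1 W=1 U=1 S=0
  [1] read 0x1F idx=18: raw=0x21007 flags P=1 W=1 U=1 S=0
  [2] read 0x21 idx=19: raw=0x24007 flags P=1 W=1 U=1 S=0
  [3] read 0x24 idx=30: raw=0x25007 flags P=1 W=1 U=1 S=0
  → PA=0x25768  (4 entries read)
#1 VA=0xD028121712D (w,user):
  [0] read 0x1E idx=26: raw=0x26007 flags P=1 W=1 U=1 S=0
  [1] read 0x26 idx=10: raw=0x27007 flags P=1 W=1 U=1 S=0
  [2] read 0x27 idx=9: raw=0x28007 flags P=1 W=1 U=1 S=0
  [3] read 0x28 idx=23: raw=0x2B007 flags P=1 W=1 U=1 S=0
  → PA=0x2B12D  (4 entries read)
#2 VA=0x30140803490 (w,kernel):
  [0] read 0x1E idx=6: raw=0x2E007 flags P=1 W=1 U=1 S=0
  [1] read 0x2E idx=5: raw=0x31007 flags P=1 W=1 U=1 S=0
  [2] read 0x31 idx=4: raw=0x34007 flags P=1 W=1 U=1 S=0
  [3] read 0x34 idx=3: raw=0x35005 flags P=1 W=0 U=1 S=0
  ✗ PROTECTION_VIOLATION  [4 reads]
#3 VA=0x68480E00617 (r,user):
  [0] read 0x1E idx=13: raw=0x38007 flags P=1 W=1 U=1 S=0
  [1] read 0x38 idx=18: raw=0x39007 flags P=1 W=1 U=1 S=0
  [2] read 0x39 idx=7: raw=0x3D007 flags P=1 W=1 U=1 S=0
  [3] read 0x3D idx=0: raw=0x3E003 flags P=1 W=1 U=0 S=0
  ✗ PROTECTION_VIOLATION  [4 reads]

TLB: [["0xF048261E", "0x25"], ["0xD0281217", "0x2B"]]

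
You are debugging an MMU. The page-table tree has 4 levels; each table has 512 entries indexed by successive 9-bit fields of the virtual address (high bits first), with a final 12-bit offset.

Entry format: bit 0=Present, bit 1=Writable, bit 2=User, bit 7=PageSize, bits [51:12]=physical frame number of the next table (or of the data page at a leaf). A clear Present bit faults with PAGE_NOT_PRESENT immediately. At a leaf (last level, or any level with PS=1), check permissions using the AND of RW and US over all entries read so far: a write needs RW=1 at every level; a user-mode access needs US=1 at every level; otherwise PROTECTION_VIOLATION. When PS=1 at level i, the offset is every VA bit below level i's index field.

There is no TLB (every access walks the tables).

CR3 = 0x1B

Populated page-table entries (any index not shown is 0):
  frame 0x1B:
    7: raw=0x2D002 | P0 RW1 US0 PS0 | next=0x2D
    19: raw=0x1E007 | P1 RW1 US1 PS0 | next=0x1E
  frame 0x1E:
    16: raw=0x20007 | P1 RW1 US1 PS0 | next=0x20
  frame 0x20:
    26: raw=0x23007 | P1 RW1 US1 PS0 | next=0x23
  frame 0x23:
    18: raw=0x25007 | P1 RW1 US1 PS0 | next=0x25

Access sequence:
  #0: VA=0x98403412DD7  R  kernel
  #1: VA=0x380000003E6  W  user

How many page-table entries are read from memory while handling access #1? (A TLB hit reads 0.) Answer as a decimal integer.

Walk each access:
#0 VA=0x98403412DD7 (r,kernel):
  lvl0: tbl 0x1B, slot 19 ⇒ 0x1E007 (P1/RW1/US1/PS0)
  lvl1: tbl 0x1E, slot 16 ⇒ 0x20007 (P1/RW1/US1/PS0)
  lvl2: tbl 0x20, slot 26 ⇒ 0x23007 (P1/RW1/US1/PS0)
  lvl3: tbl 0x23, slot 18 ⇒ 0x25007 (P1/RW1/US1/PS0)
  ⇒ phys 0x25DD7  [4 reads]
#1 VA=0x380000003E6 (w,user):
  lvl0: tbl 0x1B, slot 7 ⇒ 0x2D002 (P0/RW1/US0/PS0)
  ⇒ fault: PAGE_NOT_PRESENT  — 1 lookups

Entries read for #1: 1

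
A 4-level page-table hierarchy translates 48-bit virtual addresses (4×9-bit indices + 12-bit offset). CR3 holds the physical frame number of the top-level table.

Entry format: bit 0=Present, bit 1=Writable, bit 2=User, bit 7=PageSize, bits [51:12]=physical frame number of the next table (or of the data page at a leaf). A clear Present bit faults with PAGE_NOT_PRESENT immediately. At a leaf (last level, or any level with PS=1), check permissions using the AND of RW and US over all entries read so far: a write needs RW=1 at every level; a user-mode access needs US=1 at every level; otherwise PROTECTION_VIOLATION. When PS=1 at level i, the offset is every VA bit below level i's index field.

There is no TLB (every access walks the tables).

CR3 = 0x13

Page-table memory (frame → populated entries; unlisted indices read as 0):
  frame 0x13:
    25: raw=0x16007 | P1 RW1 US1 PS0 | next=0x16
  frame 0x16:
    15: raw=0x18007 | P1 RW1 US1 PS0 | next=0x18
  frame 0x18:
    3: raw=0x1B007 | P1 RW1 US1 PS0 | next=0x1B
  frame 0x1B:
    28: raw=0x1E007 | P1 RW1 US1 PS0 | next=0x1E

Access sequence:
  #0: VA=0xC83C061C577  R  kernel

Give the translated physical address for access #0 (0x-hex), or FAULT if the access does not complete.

Per-access translation:
#0 VA=0xC83C061C577 (r,kernel):
  L0 @0x13[25] → 0x16007  P=1,RW=1,US=1,PS=0
  L1 @0x16[15] → 0x18007  P=1,RW=1,US=1,PS=0
  L2 @0x18[3] → 0x1B007  P=1,RW=1,US=1,PS=0
  L3 @0x1B[28] → 0x1E007  P=1,RW=1,US=1,PS=0
  → PA=0x1E577  (4 entries read)

Access #0 PA: 0x1E577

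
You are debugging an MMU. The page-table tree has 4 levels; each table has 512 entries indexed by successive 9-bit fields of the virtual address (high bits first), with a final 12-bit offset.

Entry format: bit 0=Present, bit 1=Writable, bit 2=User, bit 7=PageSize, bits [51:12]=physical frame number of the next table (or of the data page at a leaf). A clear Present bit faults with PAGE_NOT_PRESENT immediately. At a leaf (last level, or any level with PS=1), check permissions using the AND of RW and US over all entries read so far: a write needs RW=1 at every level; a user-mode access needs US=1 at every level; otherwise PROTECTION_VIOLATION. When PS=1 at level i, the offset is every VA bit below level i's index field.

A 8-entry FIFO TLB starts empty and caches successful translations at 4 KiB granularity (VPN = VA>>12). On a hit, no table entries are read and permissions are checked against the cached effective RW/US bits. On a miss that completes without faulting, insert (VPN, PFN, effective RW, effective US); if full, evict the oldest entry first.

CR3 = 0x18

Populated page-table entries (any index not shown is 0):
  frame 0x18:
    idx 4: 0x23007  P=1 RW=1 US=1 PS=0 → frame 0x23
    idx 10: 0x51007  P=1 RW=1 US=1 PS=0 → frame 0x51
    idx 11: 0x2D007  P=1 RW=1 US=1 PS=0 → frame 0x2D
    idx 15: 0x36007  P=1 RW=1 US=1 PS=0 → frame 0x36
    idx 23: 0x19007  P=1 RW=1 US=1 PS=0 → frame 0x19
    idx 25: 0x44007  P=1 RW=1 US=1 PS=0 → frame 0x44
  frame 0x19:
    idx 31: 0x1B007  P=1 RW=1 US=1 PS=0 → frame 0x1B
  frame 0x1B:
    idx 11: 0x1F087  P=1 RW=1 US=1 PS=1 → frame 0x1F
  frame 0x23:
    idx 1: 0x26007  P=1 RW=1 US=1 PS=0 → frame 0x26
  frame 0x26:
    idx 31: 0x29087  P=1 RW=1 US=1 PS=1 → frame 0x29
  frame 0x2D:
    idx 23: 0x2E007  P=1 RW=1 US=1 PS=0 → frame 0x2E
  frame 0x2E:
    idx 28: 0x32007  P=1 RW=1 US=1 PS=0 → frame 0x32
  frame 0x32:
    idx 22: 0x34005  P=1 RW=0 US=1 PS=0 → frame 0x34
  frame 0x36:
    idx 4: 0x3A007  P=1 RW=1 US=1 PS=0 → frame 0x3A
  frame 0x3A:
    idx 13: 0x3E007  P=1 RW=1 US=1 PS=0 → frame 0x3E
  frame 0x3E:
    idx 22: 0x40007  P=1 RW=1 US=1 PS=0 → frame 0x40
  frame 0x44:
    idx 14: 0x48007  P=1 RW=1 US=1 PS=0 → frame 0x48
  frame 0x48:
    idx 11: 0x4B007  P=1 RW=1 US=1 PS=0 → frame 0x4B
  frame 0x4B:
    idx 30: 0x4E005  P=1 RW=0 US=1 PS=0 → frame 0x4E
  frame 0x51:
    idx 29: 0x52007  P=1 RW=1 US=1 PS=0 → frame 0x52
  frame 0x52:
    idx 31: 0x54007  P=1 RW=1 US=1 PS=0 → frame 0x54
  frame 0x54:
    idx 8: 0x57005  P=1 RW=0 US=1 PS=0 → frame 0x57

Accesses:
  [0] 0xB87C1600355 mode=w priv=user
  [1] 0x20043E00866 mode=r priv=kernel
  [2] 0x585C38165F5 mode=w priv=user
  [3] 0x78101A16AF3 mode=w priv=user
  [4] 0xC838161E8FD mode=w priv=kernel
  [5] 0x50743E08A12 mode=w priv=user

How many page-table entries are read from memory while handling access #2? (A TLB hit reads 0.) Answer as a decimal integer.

Trace:
#0 VA=0xB87C1600355 (w,user):
  [0] read 0x18 idx=23: raw=0x19007 flags P=1 W=1 U=1 S=0
  [1] read 0x19 idx=31: raw=0x1B007 flags P=1 W=1 U=1 S=0
  [2] read 0x1B idx=11: raw=0x1F087 flags P=1 W=1 U=1 S=1
  ⇒ phys 0x1F355 (huge @L2)  [3 reads]
#1 VA=0x20043E00866 (r,kernel):
  [0] read 0x18 idx=4: raw=0x23007 flags P=1 W=1 U=1 S=0
  [1] read 0x23 idx=1: raw=0x26007 flags P=1 W=1 U=1 S=0
  [2] read 0x26 idx=31: raw=0x29087 flags P=1 W=1 U=1 S=1
  ⇒ phys 0x29866 (huge @L2)  [3 reads]
#2 VA=0x585C38165F5 (w,user):
  [0] read 0x18 idx=11: raw=0x2D007 flags P=1 W=1 U=1 S=0
  [1] read 0x2D idx=23: raw=0x2E007 flags P=1 W=1 U=1 S=0
  [2] read 0x2E idx=28: raw=0x32007 flags P=1 W=1 U=1 S=0
  [3] read 0x32 idx=22: raw=0x34005 flags P=1 W=0 U=1 S=0
  → PROTECTION_VIOLATION  (4 entries read)
#3 VA=0x78101A16AF3 (w,user):
  [0] read 0x18 idx=15: raw=0x36007 flags P=1 W=1 U=1 S=0
  [1] read 0x36 idx=4: raw=0x3A007 flags P=1 W=1 U=1 S=0
  [2] read 0x3A idx=13: raw=0x3E007 flags P=1 W=1 U=1 S=0
  [3] read 0x3E idx=22: raw=0x40007 flags P=1 W=1 U=1 S=0
  ⇒ phys 0x40AF3  [4 reads]
#4 VA=0xC838161E8FD (w,kernel):
  [0] read 0x18 idx=25: raw=0x44007 flags P=1 W=1 U=1 S=0
  [1] read 0x44 idx=14: raw=0x48007 flags P=1 W=1 U=1 S=0
  [2] read 0x48 idx=11: raw=0x4B007 flags P=1 W=1 U=1 S=0
  [3] read 0x4B idx=30: raw=0x4E005 flags P=1 W=0 U=1 S=0
  → PROTECTION_VIOLATION  (4 entries read)
#5 VA=0x50743E08A12 (w,user):
  [0] read 0x18 idx=10: raw=0x51007 flags P=1 W=1 U=1 S=0
  [1] read 0x51 idx=29: raw=0x52007 flags P=1 W=1 U=1 S=0
  [2] read 0x52 idx=31: raw=0x54007 flags P=1 W=1 U=1 S=0
  [3] read 0x54 idx=8: raw=0x57005 flags P=1 W=0 U=1 S=0
  → PROTECTION_VIOLATION  (4 entries read)

Entries read for #2: 4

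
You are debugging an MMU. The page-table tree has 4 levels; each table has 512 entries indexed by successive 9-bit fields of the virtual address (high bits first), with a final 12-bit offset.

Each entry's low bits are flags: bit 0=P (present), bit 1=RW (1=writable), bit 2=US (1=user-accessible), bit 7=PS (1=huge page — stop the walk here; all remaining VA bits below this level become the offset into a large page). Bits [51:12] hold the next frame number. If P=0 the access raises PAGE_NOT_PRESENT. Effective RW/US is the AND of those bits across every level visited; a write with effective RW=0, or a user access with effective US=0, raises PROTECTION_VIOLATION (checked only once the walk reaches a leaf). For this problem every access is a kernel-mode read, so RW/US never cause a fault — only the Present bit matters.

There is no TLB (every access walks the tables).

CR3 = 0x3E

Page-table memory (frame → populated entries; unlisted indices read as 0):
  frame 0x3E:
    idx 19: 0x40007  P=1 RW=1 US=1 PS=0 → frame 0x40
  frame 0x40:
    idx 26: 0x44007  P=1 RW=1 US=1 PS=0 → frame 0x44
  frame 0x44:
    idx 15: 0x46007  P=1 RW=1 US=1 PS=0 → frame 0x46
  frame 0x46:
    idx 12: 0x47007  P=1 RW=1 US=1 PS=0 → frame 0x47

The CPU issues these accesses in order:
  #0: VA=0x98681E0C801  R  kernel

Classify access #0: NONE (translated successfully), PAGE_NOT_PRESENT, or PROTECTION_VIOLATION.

Per-access translation:
#0 VA=0x98681E0C801 (r,kernel):
  L0: frame=0x3E idx=19 entry=0x40007 [P=1 RW=1 US=1 PS=0]
  L1: frame=0x40 idx=26 entry=0x44007 [P=1 RW=1 US=1 PS=0]
  L2: frame=0x44 idx=15 entry=0x46007 [P=1 RW=1 US=1 PS=0]
  L3: frame=0x46 idx=12 entry=0x47007 [P=1 RW=1 US=1 PS=0]
  ✓ 0x47801  — 4 lookups

Access #0 fault: NONE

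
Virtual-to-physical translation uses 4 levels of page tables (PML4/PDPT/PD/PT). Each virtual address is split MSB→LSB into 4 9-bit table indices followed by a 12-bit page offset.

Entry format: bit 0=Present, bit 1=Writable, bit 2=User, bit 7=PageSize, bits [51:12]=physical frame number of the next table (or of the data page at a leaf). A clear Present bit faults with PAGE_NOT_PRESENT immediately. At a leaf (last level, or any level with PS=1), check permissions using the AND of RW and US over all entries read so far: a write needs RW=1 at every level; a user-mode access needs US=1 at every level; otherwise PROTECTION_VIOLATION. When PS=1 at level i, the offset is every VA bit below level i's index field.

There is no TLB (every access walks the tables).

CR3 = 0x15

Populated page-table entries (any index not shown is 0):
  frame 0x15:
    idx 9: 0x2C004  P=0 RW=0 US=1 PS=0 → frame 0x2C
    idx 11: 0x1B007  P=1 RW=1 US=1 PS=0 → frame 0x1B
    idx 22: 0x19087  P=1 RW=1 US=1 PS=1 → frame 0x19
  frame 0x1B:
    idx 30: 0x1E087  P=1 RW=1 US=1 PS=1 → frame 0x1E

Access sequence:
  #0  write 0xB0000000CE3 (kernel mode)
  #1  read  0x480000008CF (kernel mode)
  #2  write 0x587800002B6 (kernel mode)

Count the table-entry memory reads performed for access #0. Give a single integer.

Per-access translation:
#0 VA=0xB0000000CE3 (w,kernel):
  [0] read 0x15 idx=22: raw=0x19087 flags P=1 W=1 U=1 S=1
  ✓ 0x19CE3 (huge @L0)  — 1 lookups
#1 VA=0x480000008CF (r,kernel):
  [0] read 0x15 idx=9: raw=0x2C004 flags P=0 W=0 U=1 S=0
  ✗ PAGE_NOT_PRESENT  [1 reads]
#2 VA=0x587800002B6 (w,kernel):
  [0] read 0x15 idx=11: raw=0x1B007 flags P=1 W=1 U=1 S=0
  [1] read 0x1B idx=30: raw=0x1E087 flags P=1 W=1 U=1 S=1
  ✓ 0x1E2B6 (huge @L1)  — 2 lookups

Entries read for #0: 1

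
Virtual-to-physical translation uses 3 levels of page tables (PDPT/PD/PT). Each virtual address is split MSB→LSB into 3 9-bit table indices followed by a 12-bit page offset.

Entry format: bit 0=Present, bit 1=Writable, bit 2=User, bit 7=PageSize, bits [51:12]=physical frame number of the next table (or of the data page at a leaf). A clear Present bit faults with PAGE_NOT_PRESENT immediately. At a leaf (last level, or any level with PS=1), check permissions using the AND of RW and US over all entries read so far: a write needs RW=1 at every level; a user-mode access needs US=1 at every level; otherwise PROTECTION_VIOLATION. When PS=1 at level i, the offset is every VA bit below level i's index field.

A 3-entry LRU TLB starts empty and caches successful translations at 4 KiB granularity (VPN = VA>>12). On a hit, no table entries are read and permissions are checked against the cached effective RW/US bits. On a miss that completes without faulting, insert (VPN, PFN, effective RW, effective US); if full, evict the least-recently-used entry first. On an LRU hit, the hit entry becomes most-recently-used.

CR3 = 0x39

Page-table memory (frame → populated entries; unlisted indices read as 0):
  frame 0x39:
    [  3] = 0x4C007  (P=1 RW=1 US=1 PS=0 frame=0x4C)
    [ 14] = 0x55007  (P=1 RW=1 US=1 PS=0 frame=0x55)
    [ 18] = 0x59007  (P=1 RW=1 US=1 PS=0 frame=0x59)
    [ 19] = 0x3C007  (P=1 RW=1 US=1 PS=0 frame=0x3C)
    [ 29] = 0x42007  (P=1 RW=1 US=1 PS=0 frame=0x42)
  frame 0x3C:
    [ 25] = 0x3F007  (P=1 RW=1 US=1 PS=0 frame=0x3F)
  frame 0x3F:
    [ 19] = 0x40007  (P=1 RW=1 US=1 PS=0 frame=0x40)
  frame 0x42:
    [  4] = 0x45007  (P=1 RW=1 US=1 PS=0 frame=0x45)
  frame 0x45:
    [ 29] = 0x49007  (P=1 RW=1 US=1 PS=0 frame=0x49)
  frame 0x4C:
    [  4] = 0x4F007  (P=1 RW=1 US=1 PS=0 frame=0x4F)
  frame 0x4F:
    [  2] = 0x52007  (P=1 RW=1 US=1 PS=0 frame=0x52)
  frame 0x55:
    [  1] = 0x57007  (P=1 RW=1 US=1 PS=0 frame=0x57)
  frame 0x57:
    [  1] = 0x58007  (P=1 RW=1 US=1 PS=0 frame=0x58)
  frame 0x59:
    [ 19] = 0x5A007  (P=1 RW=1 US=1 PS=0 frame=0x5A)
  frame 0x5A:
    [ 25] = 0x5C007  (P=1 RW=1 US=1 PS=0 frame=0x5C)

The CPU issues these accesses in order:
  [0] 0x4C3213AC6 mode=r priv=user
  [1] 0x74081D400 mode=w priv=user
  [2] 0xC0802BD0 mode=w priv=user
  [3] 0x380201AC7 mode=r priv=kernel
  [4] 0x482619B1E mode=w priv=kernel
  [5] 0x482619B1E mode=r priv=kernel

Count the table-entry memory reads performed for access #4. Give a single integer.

Walk each access:
#0 VA=0x4C3213AC6 (r,user):
  lvl0: tbl 0x39, slot 19 ⇒ 0x3C007 (P1/RW1/US1/PS0)
  lvl1: tbl 0x3C, slot 25 ⇒ 0x3F007 (P1/RW1/US1/PS0)
  lvl2: tbl 0x3F, slot 19 ⇒ 0x40007 (P1/RW1/US1/PS0)
  ✓ 0x40AC6  — 3 lookups
#1 VA=0x74081D400 (w,user):
  lvl0: tbl 0x39, slot 29 ⇒ 0x42007 (P1/RW1/US1/PS0)
  lvl1: tbl 0x42, slot 4 ⇒ 0x45007 (P1/RW1/US1/PS0)
  lvl2: tbl 0x45, slot 29 ⇒ 0x49007 (P1/RW1/US1/PS0)
  ✓ 0x49400  — 3 lookups
#2 VA=0xC0802BD0 (w,user):
  lvl0: tbl 0x39, slot 3 ⇒ 0x4C007 (P1/RW1/US1/PS0)
  lvl1: tbl 0x4C, slot 4 ⇒ 0x4F007 (P1/RW1/US1/PS0)
  lvl2: tbl 0x4F, slot 2 ⇒ 0x52007 (P1/RW1/US1/PS0)
  ✓ 0x52BD0  — 3 lookups
#3 VA=0x380201AC7 (r,kernel):
  lvl0: tbl 0x39, slot 14 ⇒ 0x55007 (P1/RW1/US1/PS0)
  lvl1: tbl 0x55, slot 1 ⇒ 0x57007 (P1/RW1/US1/PS0)
  lvl2: tbl 0x57, slot 1 ⇒ 0x58007 (P1/RW1/US1/PS0)
  ✓ 0x58AC7  — 3 lookups
#4 VA=0x482619B1E (w,kernel):
  lvl0: tbl 0x39, slot 18 ⇒ 0x59007 (P1/RW1/US1/PS0)
  lvl1: tbl 0x59, slot 19 ⇒ 0x5A007 (P1/RW1/US1/PS0)
  lvl2: tbl 0x5A, slot 25 ⇒ 0x5C007 (P1/RW1/US1/PS0)
  ✓ 0x5CB1E  — 3 lookups
#5 VA=0x482619B1E (r,kernel):
  TLB hit vpn=0x482619 → PA=0x5CB1E

Entries read for #4: 3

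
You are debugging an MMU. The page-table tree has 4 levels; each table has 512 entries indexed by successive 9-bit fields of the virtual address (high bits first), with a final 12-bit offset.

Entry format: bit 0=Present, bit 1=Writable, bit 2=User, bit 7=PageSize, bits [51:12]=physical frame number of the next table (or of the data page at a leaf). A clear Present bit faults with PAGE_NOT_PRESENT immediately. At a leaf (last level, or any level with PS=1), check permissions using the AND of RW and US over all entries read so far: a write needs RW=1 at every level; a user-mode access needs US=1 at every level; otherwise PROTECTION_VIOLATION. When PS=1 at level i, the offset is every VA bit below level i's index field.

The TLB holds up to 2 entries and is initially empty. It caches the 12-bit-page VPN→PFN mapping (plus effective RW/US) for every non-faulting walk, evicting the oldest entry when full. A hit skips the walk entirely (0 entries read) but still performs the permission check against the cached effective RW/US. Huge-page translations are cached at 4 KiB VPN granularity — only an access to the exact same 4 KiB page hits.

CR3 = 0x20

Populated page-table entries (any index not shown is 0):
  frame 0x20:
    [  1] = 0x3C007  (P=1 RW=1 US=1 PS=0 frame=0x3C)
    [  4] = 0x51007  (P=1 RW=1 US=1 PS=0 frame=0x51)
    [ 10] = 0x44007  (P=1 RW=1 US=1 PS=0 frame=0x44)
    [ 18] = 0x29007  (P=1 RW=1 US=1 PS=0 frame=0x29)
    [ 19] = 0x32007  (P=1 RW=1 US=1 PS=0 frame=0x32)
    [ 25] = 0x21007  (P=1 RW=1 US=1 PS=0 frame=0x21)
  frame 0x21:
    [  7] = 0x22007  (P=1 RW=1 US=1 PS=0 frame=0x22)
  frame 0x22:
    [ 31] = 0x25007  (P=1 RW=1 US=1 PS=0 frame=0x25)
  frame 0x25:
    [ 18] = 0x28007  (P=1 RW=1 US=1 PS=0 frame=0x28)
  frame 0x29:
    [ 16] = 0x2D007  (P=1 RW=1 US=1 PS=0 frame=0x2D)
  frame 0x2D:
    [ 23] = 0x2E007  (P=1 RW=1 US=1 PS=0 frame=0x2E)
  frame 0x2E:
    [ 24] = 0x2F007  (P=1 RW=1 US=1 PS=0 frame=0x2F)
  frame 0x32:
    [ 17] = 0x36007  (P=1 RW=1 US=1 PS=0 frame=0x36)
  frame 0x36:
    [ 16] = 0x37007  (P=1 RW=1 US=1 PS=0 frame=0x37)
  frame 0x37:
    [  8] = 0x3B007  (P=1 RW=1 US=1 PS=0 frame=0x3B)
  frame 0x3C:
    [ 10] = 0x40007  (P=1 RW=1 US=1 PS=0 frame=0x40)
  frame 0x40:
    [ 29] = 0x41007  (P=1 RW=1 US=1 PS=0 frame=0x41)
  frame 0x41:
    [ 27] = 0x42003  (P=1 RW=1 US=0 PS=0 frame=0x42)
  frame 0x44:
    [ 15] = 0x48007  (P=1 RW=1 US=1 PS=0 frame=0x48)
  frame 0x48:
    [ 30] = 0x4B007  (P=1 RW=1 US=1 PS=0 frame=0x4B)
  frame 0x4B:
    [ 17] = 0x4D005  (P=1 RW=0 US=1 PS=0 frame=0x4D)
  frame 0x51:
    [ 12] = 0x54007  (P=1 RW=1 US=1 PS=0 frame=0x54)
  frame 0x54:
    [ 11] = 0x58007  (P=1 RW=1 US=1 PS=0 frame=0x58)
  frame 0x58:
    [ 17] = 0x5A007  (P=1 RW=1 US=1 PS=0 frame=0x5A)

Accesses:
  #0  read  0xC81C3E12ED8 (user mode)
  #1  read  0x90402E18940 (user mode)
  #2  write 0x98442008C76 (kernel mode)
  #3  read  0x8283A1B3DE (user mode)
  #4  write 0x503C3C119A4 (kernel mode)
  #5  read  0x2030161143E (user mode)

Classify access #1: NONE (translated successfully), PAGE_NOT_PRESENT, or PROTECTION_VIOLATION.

Trace:
#0 VA=0xC81C3E12ED8 (r,user):
  L0 @0x20[25] → 0x21007  P=1,RW=1,US=1,PS=0
  L1 @0x21[7] → 0x22007  P=1,RW=1,US=1,PS=0
  L2 @0x22[31] → 0x25007  P=1,RW=1,US=1,PS=0
  L3 @0x25[18] → 0x28007  P=1,RW=1,US=1,PS=0
  ✓ 0x28ED8  — 4 lookups
#1 VA=0x90402E18940 (r,user):
  L0 @0x20[18] → 0x29007  P=1,RW=1,US=1,PS=0
  L1 @0x29[16] → 0x2D007  P=1,RW=1,US=1,PS=0
  L2 @0x2D[23] → 0x2E007  P=1,RW=1,US=1,PS=0
  L3 @0x2E[24] → 0x2F007  P=1,RW=1,US=1,PS=0
  ✓ 0x2F940  — 4 lookups
#2 VA=0x98442008C76 (w,kernel):
  L0 @0x20[19] → 0x32007  P=1,RW=1,US=1,PS=0
  L1 @0x32[17] → 0x36007  P=1,RW=1,US=1,PS=0
  L2 @0x36[16] → 0x37007  P=1,RW=1,US=1,PS=0
  L3 @0x37[8] → 0x3B007  P=1,RW=1,US=1,PS=0
  ✓ 0x3BC76  — 4 lookups
#3 VA=0x8283A1B3DE (r,user):
  L0 @0x20[1] → 0x3C007  P=1,RW=1,US=1,PS=0
  L1 @0x3C[10] → 0x40007  P=1,RW=1,US=1,PS=0
  L2 @0x40[29] → 0x41007  P=1,RW=1,US=1,PS=0
  L3 @0x41[27] → 0x42003  P=1,RW=1,US=0,PS=0
  ✗ PROTECTION_VIOLATION  [4 reads]
#4 VA=0x503C3C119A4 (w,kernel):
  L0 @0x20[10] → 0x44007  P=1,RW=1,US=1,PS=0
  L1 @0x44[15] → 0x48007  P=1,RW=1,US=1,PS=0
  L2 @0x48[30] → 0x4B007  P=1,RW=1,US=1,PS=0
  L3 @0x4B[17] → 0x4D005  P=1,RW=0,US=1,PS=0
  ✗ PROTECTION_VIOLATION  [4 reads]
#5 VA=0x2030161143E (r,user):
  L0 @0x20[4] → 0x51007  P=1,RW=1,US=1,PS=0
  L1 @0x51[12] → 0x54007  P=1,RW=1,US=1,PS=0
  L2 @0x54[11] → 0x58007  P=1,RW=1,US=1,PS=0
  L3 @0x58[17] → 0x5A007  P=1,RW=1,US=1,PS=0
  ✓ 0x5A43E  — 4 lookups

Access #1 fault: NONE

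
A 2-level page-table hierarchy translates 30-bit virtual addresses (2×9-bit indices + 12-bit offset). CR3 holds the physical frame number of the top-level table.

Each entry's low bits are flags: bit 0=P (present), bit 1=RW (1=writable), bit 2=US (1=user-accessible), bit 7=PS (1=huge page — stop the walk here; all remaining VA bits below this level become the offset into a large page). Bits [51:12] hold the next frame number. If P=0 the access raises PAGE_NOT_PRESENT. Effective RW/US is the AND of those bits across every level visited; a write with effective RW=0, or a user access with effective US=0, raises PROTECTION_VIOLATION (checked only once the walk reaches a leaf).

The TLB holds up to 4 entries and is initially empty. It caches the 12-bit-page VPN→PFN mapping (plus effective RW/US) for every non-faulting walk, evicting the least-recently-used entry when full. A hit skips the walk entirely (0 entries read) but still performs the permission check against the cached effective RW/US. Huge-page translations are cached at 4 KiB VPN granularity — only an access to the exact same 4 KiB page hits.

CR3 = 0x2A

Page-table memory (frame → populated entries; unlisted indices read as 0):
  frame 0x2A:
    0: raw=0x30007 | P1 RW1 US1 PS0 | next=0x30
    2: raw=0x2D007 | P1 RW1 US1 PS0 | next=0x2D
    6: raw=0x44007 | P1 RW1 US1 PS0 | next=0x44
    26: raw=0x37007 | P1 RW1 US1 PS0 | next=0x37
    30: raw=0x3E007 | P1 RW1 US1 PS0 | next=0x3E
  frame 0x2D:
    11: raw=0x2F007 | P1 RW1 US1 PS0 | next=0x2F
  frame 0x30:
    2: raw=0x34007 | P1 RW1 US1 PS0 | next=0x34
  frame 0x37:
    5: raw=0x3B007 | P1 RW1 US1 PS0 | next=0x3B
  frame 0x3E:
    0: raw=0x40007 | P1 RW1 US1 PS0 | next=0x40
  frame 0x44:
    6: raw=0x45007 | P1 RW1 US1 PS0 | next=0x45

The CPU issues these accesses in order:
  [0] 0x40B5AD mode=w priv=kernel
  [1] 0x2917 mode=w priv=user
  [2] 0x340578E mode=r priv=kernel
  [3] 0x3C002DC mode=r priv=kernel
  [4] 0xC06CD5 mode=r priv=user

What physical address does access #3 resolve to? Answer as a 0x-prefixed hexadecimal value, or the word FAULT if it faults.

Per-access translation:
#0 VA=0x40B5AD (w,kernel):
  lvl0: tbl 0x2A, slot 2 ⇒ 0x2D007 (P1/RW1/US1/PS0)
  lvl1: tbl 0x2D, slot 11 ⇒ 0x2F007 (P1/RW1/US1/PS0)
  ⇒ phys 0x2F5AD  [2 reads]
#1 VA=0x2917 (w,user):
  lvl0: tbl 0x2A, slot 0 ⇒ 0x30007 (P1/RW1/US1/PS0)
  lvl1: tbl 0x30, slot 2 ⇒ 0x34007 (P1/RW1/US1/PS0)
  ⇒ phys 0x34917  [2 reads]
#2 VA=0x340578E (r,kernel):
  lvl0: tbl 0x2A, slot 26 ⇒ 0x37007 (P1/RW1/US1/PS0)
  lvl1: tbl 0x37, slot 5 ⇒ 0x3B007 (P1/RW1/US1/PS0)
  ⇒ phys 0x3B78E  [2 reads]
#3 VA=0x3C002DC (r,kernel):
  lvl0: tbl 0x2A, slot 30 ⇒ 0x3E007 (P1/RW1/US1/PS0)
  lvl1: tbl 0x3E, slot 0 ⇒ 0x40007 (P1/RW1/US1/PS0)
  ⇒ phys 0x402DC  [2 reads]
#4 VA=0xC06CD5 (r,user):
  lvl0: tbl 0x2A, slot 6 ⇒ 0x44007 (P1/RW1/US1/PS0)
  lvl1: tbl 0x44, slot 6 ⇒ 0x45007 (P1/RW1/US1/PS0)
  ⇒ phys 0x45CD5  [2 reads]

Access #3 PA: 0x402DC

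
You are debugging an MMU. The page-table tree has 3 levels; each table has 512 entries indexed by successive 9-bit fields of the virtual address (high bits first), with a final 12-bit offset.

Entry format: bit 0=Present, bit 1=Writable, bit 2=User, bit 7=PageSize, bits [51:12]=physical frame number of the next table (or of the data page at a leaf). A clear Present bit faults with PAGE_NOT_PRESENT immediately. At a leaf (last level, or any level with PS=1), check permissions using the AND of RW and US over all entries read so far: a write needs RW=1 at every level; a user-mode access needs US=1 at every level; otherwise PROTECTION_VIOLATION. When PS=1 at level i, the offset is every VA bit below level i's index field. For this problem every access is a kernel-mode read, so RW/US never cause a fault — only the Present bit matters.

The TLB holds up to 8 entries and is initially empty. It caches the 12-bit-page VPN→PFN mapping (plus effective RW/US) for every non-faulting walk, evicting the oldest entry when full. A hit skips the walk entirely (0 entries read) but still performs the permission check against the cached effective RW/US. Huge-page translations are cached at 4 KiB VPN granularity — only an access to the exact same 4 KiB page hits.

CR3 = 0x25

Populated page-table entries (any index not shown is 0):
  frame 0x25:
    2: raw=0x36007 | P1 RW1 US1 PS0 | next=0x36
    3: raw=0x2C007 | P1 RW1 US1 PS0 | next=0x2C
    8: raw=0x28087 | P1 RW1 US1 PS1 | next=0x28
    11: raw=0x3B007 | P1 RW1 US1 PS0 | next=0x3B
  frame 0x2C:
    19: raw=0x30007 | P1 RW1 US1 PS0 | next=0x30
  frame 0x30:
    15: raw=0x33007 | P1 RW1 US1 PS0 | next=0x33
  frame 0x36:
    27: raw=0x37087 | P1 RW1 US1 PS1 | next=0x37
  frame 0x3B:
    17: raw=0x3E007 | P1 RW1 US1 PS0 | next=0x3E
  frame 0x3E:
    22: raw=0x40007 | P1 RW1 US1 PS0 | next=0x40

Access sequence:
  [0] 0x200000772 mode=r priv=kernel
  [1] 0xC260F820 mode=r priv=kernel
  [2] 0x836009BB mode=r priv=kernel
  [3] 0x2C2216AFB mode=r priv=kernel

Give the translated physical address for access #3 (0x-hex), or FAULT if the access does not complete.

Per-access translation:
#0 VA=0x200000772 (r,kernel):
  [0] read 0x25 idx=8: raw=0x28087 flags P=1 W=1 U=1 S=1
  ⇒ phys 0x28772 (huge @L0)  [1 reads]
#1 VA=0xC260F820 (r,kernel):
  [0] read 0x25 idx=3: raw=0x2C007 flags P=1 W=1 U=1 S=0
  [1] read 0x2C idx=19: raw=0x30007 flags P=1 W=1 U=1 S=0
  [2] read 0x30 idx=15: raw=0x33007 flags P=1 W=1 U=1 S=0
  ⇒ phys 0x33820  [3 reads]
#2 VA=0x836009BB (r,kernel):
  [0] read 0x25 idx=2: raw=0x36007 flags P=1 W=1 U=1 S=0
  [1] read 0x36 idx=27: raw=0x37087 flags P=1 W=1 U=1 S=1
  ⇒ phys 0x379BB (huge @L1)  [2 reads]
#3 VA=0x2C2216AFB (r,kernel):
  [0] read 0x25 idx=11: raw=0x3B007 flags P=1 W=1 U=1 S=0
  [1] read 0x3B idx=17: raw=0x3E007 flags P=1 W=1 U=1 S=0
  [2] read 0x3E idx=22: raw=0x40007 flags P=1 W=1 U=1 S=0
  ⇒ phys 0x40AFB  [3 reads]

Access #3 PA: 0x40AFB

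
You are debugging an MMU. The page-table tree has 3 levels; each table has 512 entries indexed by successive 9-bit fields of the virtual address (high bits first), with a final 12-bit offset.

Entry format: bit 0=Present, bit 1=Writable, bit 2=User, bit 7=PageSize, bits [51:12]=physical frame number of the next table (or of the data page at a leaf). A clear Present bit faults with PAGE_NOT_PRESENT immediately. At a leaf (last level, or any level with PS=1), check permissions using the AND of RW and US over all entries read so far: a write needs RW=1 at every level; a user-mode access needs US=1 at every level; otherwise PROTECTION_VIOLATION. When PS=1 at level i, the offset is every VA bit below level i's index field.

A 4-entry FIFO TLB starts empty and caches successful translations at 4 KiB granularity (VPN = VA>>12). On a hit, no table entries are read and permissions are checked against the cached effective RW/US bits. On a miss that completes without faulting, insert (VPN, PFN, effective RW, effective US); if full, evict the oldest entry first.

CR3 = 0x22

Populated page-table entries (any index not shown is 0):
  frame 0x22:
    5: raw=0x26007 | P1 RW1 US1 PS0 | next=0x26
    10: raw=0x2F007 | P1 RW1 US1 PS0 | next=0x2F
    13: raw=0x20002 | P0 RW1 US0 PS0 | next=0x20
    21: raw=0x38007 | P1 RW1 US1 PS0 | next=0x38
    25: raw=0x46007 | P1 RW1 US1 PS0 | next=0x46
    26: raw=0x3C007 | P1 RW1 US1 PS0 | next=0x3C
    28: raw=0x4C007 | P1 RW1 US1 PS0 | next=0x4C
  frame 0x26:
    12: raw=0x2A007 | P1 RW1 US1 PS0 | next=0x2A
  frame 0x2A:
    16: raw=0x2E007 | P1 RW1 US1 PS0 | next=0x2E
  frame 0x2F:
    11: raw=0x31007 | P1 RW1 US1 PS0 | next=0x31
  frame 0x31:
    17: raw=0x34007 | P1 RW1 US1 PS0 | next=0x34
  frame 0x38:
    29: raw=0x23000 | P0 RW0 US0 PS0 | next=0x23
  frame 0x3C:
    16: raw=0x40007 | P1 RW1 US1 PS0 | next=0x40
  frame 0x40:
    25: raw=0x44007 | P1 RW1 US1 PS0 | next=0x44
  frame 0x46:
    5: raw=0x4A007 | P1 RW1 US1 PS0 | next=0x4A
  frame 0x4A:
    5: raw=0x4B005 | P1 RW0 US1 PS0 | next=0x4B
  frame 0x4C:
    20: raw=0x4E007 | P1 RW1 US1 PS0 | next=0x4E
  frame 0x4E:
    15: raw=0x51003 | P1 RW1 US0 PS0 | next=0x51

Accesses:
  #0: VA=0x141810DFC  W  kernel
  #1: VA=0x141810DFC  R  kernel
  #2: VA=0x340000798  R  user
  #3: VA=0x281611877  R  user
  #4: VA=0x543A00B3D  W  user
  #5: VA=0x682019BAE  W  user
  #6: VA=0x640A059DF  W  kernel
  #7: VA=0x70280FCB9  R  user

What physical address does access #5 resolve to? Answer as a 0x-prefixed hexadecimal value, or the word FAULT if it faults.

Walk each access:
#0 VA=0x141810DFC (w,kernel):
  [0] read 0x22 idx=5: raw=0x26007 flags P=1 W=1 U=1 S=0
  [1] read 0x26 idx=12: raw=0x2A007 flags P=1 W=1 U=1 S=0
  [2] read 0x2A idx=16: raw=0x2E007 flags P=1 W=1 U=1 S=0
  ✓ 0x2EDFC  — 3 lookups
#1 VA=0x141810DFC (r,kernel):
  TLB hit vpn=0x141810 → PA=0x2EDFC
#2 VA=0x340000798 (r,user):
  [0] read 0x22 idx=13: raw=0x20002 flags P=0 W=1 U=0 S=0
  ⇒ fault: PAGE_NOT_PRESENT  — 1 lookups
#3 VA=0x281611877 (r,user):
  [0] read 0x22 idx=10: raw=0x2F007 flags P=1 W=1 U=1 S=0
  [1] read 0x2F idx=11: raw=0x31007 flags P=1 W=1 U=1 S=0
  [2] read 0x31 idx=17: raw=0x34007 flags P=1 W=1 U=1 S=0
  ✓ 0x34877  — 3 lookups
#4 VA=0x543A00B3D (w,user):
  [0] read 0x22 idx=21: raw=0x38007 flags P=1 W=1 U=1 S=0
  [1] read 0x38 idx=29: raw=0x23000 flags P=0 W=0 U=0 S=0
  ⇒ fault: PAGE_NOT_PRESENT  — 2 lookups
#5 VA=0x682019BAE (w,user):
  [0] read 0x22 idx=26: raw=0x3C007 flags P=1 W=1 U=1 S=0
  [1] read 0x3C idx=16: raw=0x40007 flags P=1 W=1 U=1 S=0
  [2] read 0x40 idx=25: raw=0x44007 flags P=1 W=1 U=1 S=0
  ✓ 0x44BAE  — 3 lookups
#6 VA=0x640A059DF (w,kernel):
  [0] read 0x22 idx=25: raw=0x46007 flags P=1 W=1 U=1 S=0
  [1] read 0x46 idx=5: raw=0x4A007 flags P=1 W=1 U=1 S=0
  [2] read 0x4A idx=5: raw=0x4B005 flags P=1 W=0 U=1 S=0
  ⇒ fault: PROTECTION_VIOLATION  — 3 lookups
#7 VA=0x70280FCB9 (r,user):
  [0] read 0x22 idx=28: raw=0x4C007 flags P=1 W=1 U=1 S=0
  [1] read 0x4C idx=20: raw=0x4E007 flags P=1 W=1 U=1 S=0
  [2] read 0x4E idx=15: raw=0x51003 flags P=1 W=1 U=0 S=0
  ⇒ fault: PROTECTION_VIOLATION  — 3 lookups

Access #5 PA: 0x44BAE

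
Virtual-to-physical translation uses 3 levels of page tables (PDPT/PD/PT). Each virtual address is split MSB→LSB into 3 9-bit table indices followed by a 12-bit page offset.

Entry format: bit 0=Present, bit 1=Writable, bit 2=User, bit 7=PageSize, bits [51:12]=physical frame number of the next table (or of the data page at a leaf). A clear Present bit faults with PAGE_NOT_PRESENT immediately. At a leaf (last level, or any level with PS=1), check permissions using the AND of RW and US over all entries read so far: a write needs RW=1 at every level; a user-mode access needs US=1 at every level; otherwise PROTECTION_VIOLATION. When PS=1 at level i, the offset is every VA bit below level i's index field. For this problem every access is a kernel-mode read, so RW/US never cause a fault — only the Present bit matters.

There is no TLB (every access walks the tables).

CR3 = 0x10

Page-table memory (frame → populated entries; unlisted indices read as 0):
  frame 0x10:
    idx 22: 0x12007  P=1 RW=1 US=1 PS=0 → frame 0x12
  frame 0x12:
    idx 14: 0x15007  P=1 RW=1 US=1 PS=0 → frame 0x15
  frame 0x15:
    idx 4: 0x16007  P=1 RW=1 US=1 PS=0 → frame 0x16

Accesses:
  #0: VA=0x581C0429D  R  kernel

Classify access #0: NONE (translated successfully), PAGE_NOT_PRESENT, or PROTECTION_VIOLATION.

Trace:
#0 VA=0x581C0429D (r,kernel):
  L0: frame=0x10 idx=22 entry=0x12007 [P=1 RW=1 US=1 PS=0]
  L1: frame=0x12 idx=14 entry=0x15007 [P=1 RW=1 US=1 PS=0]
  L2: frame=0x15 idx=4 entry=0x16007 [P=1 RW=1 US=1 PS=0]
  → PA=0x1629D  (3 entries read)

Access #0 fault: NONE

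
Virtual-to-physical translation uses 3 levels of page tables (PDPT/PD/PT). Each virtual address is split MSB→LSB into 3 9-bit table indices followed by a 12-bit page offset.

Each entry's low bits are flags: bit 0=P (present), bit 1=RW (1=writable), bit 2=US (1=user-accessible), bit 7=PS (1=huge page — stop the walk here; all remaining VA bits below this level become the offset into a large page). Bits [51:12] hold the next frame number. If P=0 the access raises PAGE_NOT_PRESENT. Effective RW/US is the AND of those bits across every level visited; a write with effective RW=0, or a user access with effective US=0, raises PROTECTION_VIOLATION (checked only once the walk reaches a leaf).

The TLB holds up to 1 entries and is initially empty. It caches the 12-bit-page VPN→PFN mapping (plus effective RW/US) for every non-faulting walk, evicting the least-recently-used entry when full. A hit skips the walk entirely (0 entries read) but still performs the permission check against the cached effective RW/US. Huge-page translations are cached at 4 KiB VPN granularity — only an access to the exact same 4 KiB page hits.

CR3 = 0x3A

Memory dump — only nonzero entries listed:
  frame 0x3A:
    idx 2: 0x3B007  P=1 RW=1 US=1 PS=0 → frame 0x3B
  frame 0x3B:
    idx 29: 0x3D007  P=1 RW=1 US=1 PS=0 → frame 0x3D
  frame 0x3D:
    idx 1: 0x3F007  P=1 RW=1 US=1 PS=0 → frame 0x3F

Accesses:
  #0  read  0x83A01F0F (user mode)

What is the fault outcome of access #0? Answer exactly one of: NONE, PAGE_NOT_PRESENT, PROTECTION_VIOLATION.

Walk each access:
#0 VA=0x83A01F0F (r,user):
  [0] read 0x3A idx=2: raw=0x3B007 flags P=1 W=1 U=1 S=0
  [1] read 0x3B idx=29: raw=0x3D007 flags P=1 W=1 U=1 S=0
  [2] read 0x3D idx=1: raw=0x3F007 flags P=1 W=1 U=1 S=0
  ✓ 0x3FF0F  — 3 lookups

Access #0 fault: NONE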